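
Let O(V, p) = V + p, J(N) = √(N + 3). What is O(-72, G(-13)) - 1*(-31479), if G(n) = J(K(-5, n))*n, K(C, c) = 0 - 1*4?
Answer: 31407 - 13*I ≈ 31407.0 - 13.0*I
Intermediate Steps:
K(C, c) = -4 (K(C, c) = 0 - 4 = -4)
J(N) = √(3 + N)
G(n) = I*n (G(n) = √(3 - 4)*n = √(-1)*n = I*n)
O(-72, G(-13)) - 1*(-31479) = (-72 + I*(-13)) - 1*(-31479) = (-72 - 13*I) + 31479 = 31407 - 13*I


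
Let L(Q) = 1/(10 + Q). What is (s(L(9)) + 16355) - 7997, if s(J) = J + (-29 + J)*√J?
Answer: 158803/19 - 550*√19/361 ≈ 8351.4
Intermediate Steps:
s(J) = J + √J*(-29 + J)
(s(L(9)) + 16355) - 7997 = ((1/(10 + 9) + (1/(10 + 9))^(3/2) - 29/√(10 + 9)) + 16355) - 7997 = ((1/19 + (1/19)^(3/2) - 29*√19/19) + 16355) - 7997 = ((1/19 + √19/361 - 29*√19/19) + 16355) - 7997 = ((1/19 - 550*√19/361) + 16355) - 7997 = (310746/19 - 550*√19/361) - 7997 = 158803/19 - 550*√19/361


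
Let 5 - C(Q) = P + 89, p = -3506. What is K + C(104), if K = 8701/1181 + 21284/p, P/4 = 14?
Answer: -287156369/2070293 ≈ -138.70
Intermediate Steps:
P = 56 (P = 4*14 = 56)
C(Q) = -140 (C(Q) = 5 - (56 + 89) = 5 - 1*145 = 5 - 145 = -140)
K = 2684651/2070293 (K = 8701/1181 + 21284/(-3506) = 8701*(1/1181) + 21284*(-1/3506) = 8701/1181 - 10642/1753 = 2684651/2070293 ≈ 1.2967)
K + C(104) = 2684651/2070293 - 140 = -287156369/2070293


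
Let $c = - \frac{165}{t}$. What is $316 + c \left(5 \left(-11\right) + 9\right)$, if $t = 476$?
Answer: $\frac{79003}{238} \approx 331.95$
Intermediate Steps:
$c = - \frac{165}{476} \approx -0.34664$
$316 + c \left(5 \left(-11\right) + 9\right) = 316 - \frac{165 \left(5 \left(-11\right) + 9\right)}{476} = 316 - \frac{165 \left(-55 + 9\right)}{476} = 316 - - \frac{3795}{238} = 316 + \frac{3795}{238} = \frac{79003}{238}$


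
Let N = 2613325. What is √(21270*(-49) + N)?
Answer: √1571095 ≈ 1253.4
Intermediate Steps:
√(21270*(-49) + N) = √(21270*(-49) + 2613325) = √(-1042230 + 2613325) = √1571095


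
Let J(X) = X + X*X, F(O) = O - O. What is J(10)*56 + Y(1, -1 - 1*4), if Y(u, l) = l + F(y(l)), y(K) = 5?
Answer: 6155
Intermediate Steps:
F(O) = 0
J(X) = X + X**2
Y(u, l) = l (Y(u, l) = l + 0 = l)
J(10)*56 + Y(1, -1 - 1*4) = (10*(1 + 10))*56 + (-1 - 1*4) = (10*11)*56 + (-1 - 4) = 110*56 - 5 = 6160 - 5 = 6155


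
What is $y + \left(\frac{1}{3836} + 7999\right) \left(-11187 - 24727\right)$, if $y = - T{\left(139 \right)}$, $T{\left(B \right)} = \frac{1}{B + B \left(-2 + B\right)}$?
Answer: $- \frac{2642299164365407}{9197769} \approx -2.8728 \cdot 10^{8}$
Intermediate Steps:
$y = - \frac{1}{19182}$ ($y = - \frac{1}{139 \left(-1 + 139\right)} = - \frac{1}{139 \cdot 138} = \left(-1\right) \frac{1}{19182} = - \frac{1}{19182} \approx -5.2132 \cdot 10^{-5}$)
$y + \left(\frac{1}{3836} + 7999\right) \left(-11187 - 24727\right) = - \frac{1}{19182} + \left(\frac{1}{3836} + 7999\right) \left(-11187 - 24727\right) = - \frac{1}{19182} + \left(\frac{1}{3836} + 7999\right) \left(-35914\right) = - \frac{1}{19182} + \frac{30684165}{3836} \left(-35914\right) = - \frac{1}{19182} - \frac{550995550905}{1918} = - \frac{2642299164365407}{9197769}$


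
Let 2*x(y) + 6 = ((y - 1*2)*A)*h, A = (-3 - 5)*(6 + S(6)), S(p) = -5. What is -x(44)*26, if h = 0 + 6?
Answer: 26286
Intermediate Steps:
A = -8 (A = (-3 - 5)*(6 - 5) = -8*1 = -8)
h = 6
x(y) = 45 - 24*y (x(y) = -3 + (((y - 1*2)*(-8))*6)/2 = -3 + (((y - 2)*(-8))*6)/2 = -3 + (((-2 + y)*(-8))*6)/2 = -3 + ((16 - 8*y)*6)/2 = -3 + (96 - 48*y)/2 = -3 + (48 - 24*y) = 45 - 24*y)
-x(44)*26 = -(45 - 24*44)*26 = -(45 - 1056)*26 = -1*(-1011)*26 = 1011*26 = 26286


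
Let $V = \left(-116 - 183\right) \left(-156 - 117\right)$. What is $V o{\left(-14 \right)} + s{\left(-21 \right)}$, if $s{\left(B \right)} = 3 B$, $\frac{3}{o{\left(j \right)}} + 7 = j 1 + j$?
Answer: $- \frac{35298}{5} \approx -7059.6$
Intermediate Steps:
$o{\left(j \right)} = \frac{3}{-7 + 2 j}$ ($o{\left(j \right)} = \frac{3}{-7 + \left(j 1 + j\right)} = \frac{3}{-7 + \left(j + j\right)} = \frac{3}{-7 + 2 j}$)
$V = 81627$ ($V = \left(-299\right) \left(-273\right) = 81627$)
$V o{\left(-14 \right)} + s{\left(-21 \right)} = 81627 \frac{3}{-7 + 2 \left(-14\right)} + 3 \left(-21\right) = 81627 \frac{3}{-7 - 28} - 63 = 81627 \frac{3}{-35} - 63 = 81627 \cdot 3 \left(- \frac{1}{35}\right) - 63 = 81627 \left(- \frac{3}{35}\right) - 63 = - \frac{34983}{5} - 63 = - \frac{35298}{5}$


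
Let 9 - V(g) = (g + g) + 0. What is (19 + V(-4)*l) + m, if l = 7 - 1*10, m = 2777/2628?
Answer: -81319/2628 ≈ -30.943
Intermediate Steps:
V(g) = 9 - 2*g (V(g) = 9 - ((g + g) + 0) = 9 - (2*g + 0) = 9 - 2*g)
m = 2777/2628 (m = 2777*(1/2628) = 2777/2628 ≈ 1.0567)
l = -3 (l = 7 - 10 = -3)
(19 + V(-4)*l) + m = (19 + (9 - 2*(-4))*(-3)) + 2777/2628 = (19 + (9 + 8)*(-3)) + 2777/2628 = (19 + 17*(-3)) + 2777/2628 = (19 - 51) + 2777/2628 = -32 + 2777/2628 = -81319/2628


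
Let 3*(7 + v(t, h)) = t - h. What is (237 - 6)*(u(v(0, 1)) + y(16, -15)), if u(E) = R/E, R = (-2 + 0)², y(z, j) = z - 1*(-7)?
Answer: 5187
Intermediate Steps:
v(t, h) = -7 - h/3 + t/3 (v(t, h) = -7 + (t - h)/3 = -7 + (-h/3 + t/3) = -7 - h/3 + t/3)
y(z, j) = 7 + z (y(z, j) = z + 7 = 7 + z)
R = 4 (R = (-2)² = 4)
u(E) = 4/E
(237 - 6)*(u(v(0, 1)) + y(16, -15)) = (237 - 6)*(4/(-7 - ⅓*1 + (⅓)*0) + (7 + 16)) = 231*(4/(-7 - ⅓ + 0) + 23) = 231*(4/(-22/3) + 23) = 231*(4*(-3/22) + 23) = 231*(-6/11 + 23) = 231*(247/11) = 5187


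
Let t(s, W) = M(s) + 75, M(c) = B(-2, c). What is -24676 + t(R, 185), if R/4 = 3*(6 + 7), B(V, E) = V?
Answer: -24603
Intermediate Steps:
M(c) = -2
R = 156 (R = 4*(3*(6 + 7)) = 4*(3*13) = 4*39 = 156)
t(s, W) = 73 (t(s, W) = -2 + 75 = 73)
-24676 + t(R, 185) = -24676 + 73 = -24603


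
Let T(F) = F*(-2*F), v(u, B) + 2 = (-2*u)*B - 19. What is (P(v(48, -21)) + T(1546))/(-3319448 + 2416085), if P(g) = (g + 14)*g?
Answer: 772277/903363 ≈ 0.85489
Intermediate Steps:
v(u, B) = -21 - 2*B*u (v(u, B) = -2 + ((-2*u)*B - 19) = -2 + (-2*B*u - 19) = -2 + (-19 - 2*B*u) = -21 - 2*B*u)
P(g) = g*(14 + g) (P(g) = (14 + g)*g = g*(14 + g))
T(F) = -2*F²
(P(v(48, -21)) + T(1546))/(-3319448 + 2416085) = ((-21 - 2*(-21)*48)*(14 + (-21 - 2*(-21)*48)) - 2*1546²)/(-3319448 + 2416085) = ((-21 + 2016)*(14 + (-21 + 2016)) - 2*2390116)/(-903363) = (1995*(14 + 1995) - 4780232)*(-1/903363) = (1995*2009 - 4780232)*(-1/903363) = (4007955 - 4780232)*(-1/903363) = -772277*(-1/903363) = 772277/903363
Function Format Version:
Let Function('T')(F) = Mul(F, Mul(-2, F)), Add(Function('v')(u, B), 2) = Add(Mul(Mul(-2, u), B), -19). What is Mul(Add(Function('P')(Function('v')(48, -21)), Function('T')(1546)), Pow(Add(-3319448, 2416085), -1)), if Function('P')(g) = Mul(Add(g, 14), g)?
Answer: Rational(772277, 903363) ≈ 0.85489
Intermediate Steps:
Function('v')(u, B) = Add(-21, Mul(-2, B, u)) (Function('v')(u, B) = Add(-2, Add(Mul(Mul(-2, u), B), -19)) = Add(-2, Add(Mul(-2, B, u), -19)) = Add(-2, Add(-19, Mul(-2, B, u))) = Add(-21, Mul(-2, B, u)))
Function('P')(g) = Mul(g, Add(14, g)) (Function('P')(g) = Mul(Add(14, g), g) = Mul(g, Add(14, g)))
Function('T')(F) = Mul(-2, Pow(F, 2))
Mul(Add(Function('P')(Function('v')(48, -21)), Function('T')(1546)), Pow(Add(-3319448, 2416085), -1)) = Mul(Add(Mul(Add(-21, Mul(-2, -21, 48)), Add(14, Add(-21, Mul(-2, -21, 48)))), Mul(-2, Pow(1546, 2))), Pow(Add(-3319448, 2416085), -1)) = Mul(Add(Mul(Add(-21, 2016), Add(14, Add(-21, 2016))), Mul(-2, 2390116)), Pow(-903363, -1)) = Mul(Add(Mul(1995, Add(14, 1995)), -4780232), Rational(-1, 903363)) = Mul(Add(Mul(1995, 2009), -4780232), Rational(-1, 903363)) = Mul(Add(4007955, -4780232), Rational(-1, 903363)) = Mul(-772277, Rational(-1, 903363)) = Rational(772277, 903363)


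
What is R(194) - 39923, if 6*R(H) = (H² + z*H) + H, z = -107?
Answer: -111233/3 ≈ -37078.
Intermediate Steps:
R(H) = -53*H/3 + H²/6 (R(H) = ((H² - 107*H) + H)/6 = (H² - 106*H)/6 = -53*H/3 + H²/6)
R(194) - 39923 = (⅙)*194*(-106 + 194) - 39923 = (⅙)*194*88 - 39923 = 8536/3 - 39923 = -111233/3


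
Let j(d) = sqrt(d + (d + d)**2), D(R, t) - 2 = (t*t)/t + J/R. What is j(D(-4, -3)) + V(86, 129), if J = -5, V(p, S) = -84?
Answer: -84 + sqrt(2)/2 ≈ -83.293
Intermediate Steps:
D(R, t) = 2 + t - 5/R (D(R, t) = 2 + ((t*t)/t - 5/R) = 2 + (t**2/t - 5/R) = 2 + (t - 5/R) = 2 + t - 5/R)
j(d) = sqrt(d + 4*d**2) (j(d) = sqrt(d + (2*d)**2) = sqrt(d + 4*d**2))
j(D(-4, -3)) + V(86, 129) = sqrt((2 - 3 - 5/(-4))*(1 + 4*(2 - 3 - 5/(-4)))) - 84 = sqrt((2 - 3 - 5*(-1/4))*(1 + 4*(2 - 3 - 5*(-1/4)))) - 84 = sqrt((2 - 3 + 5/4)*(1 + 4*(2 - 3 + 5/4))) - 84 = sqrt((1 + 4*(1/4))/4) - 84 = sqrt((1 + 1)/4) - 84 = sqrt((1/4)*2) - 84 = sqrt(1/2) - 84 = sqrt(2)/2 - 84 = -84 + sqrt(2)/2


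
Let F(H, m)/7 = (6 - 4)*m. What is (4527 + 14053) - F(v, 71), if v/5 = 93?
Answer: 17586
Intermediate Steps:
v = 465 (v = 5*93 = 465)
F(H, m) = 14*m (F(H, m) = 7*((6 - 4)*m) = 7*(2*m) = 14*m)
(4527 + 14053) - F(v, 71) = (4527 + 14053) - 14*71 = 18580 - 1*994 = 18580 - 994 = 17586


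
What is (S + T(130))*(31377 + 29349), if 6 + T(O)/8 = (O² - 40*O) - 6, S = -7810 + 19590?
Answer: 6393476184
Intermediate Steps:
S = 11780
T(O) = -96 - 320*O + 8*O² (T(O) = -48 + 8*((O² - 40*O) - 6) = -48 + 8*(-6 + O² - 40*O) = -48 + (-48 - 320*O + 8*O²) = -96 - 320*O + 8*O²)
(S + T(130))*(31377 + 29349) = (11780 + (-96 - 320*130 + 8*130²))*(31377 + 29349) = (11780 + (-96 - 41600 + 8*16900))*60726 = (11780 + (-96 - 41600 + 135200))*60726 = (11780 + 93504)*60726 = 105284*60726 = 6393476184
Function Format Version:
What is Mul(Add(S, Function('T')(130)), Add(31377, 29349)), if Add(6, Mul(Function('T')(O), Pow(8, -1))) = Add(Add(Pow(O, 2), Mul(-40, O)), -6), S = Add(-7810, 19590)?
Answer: 6393476184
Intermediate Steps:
S = 11780
Function('T')(O) = Add(-96, Mul(-320, O), Mul(8, Pow(O, 2))) (Function('T')(O) = Add(-48, Mul(8, Add(Add(Pow(O, 2), Mul(-40, O)), -6))) = Add(-48, Mul(8, Add(-6, Pow(O, 2), Mul(-40, O)))) = Add(-48, Add(-48, Mul(-320, O), Mul(8, Pow(O, 2)))) = Add(-96, Mul(-320, O), Mul(8, Pow(O, 2))))
Mul(Add(S, Function('T')(130)), Add(31377, 29349)) = Mul(Add(11780, Add(-96, Mul(-320, 130), Mul(8, Pow(130, 2)))), Add(31377, 29349)) = Mul(Add(11780, Add(-96, -41600, Mul(8, 16900))), 60726) = Mul(Add(11780, Add(-96, -41600, 135200)), 60726) = Mul(Add(11780, 93504), 60726) = Mul(105284, 60726) = 6393476184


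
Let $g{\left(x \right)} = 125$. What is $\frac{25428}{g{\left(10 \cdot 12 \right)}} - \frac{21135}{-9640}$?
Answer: $\frac{49553559}{241000} \approx 205.62$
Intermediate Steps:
$\frac{25428}{g{\left(10 \cdot 12 \right)}} - \frac{21135}{-9640} = \frac{25428}{125} - \frac{21135}{-9640} = 25428 \cdot \frac{1}{125} - - \frac{4227}{1928} = \frac{25428}{125} + \frac{4227}{1928} = \frac{49553559}{241000}$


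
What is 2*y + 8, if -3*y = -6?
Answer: 12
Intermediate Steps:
y = 2 (y = -⅓*(-6) = 2)
2*y + 8 = 2*2 + 8 = 4 + 8 = 12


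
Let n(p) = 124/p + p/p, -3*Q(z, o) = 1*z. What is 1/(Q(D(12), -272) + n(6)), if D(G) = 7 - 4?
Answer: 3/62 ≈ 0.048387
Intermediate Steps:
D(G) = 3
Q(z, o) = -z/3
n(p) = 1 + 124/p (n(p) = 124/p + 1 = 1 + 124/p)
1/(Q(D(12), -272) + n(6)) = 1/(-1/3*3 + (124 + 6)/6) = 1/(-1 + (1/6)*130) = 1/(-1 + 65/3) = 1/(62/3) = 3/62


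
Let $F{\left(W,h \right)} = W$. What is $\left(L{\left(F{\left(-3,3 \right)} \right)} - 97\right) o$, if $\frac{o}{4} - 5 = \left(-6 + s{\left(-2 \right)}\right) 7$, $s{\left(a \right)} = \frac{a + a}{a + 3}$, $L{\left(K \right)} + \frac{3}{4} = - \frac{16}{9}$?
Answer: $\frac{232895}{9} \approx 25877.0$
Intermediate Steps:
$L{\left(K \right)} = - \frac{91}{36}$ ($L{\left(K \right)} = - \frac{3}{4} - \frac{16}{9} = - \frac{91}{36}$)
$s{\left(a \right)} = \frac{2 a}{3 + a}$
$o = -260$ ($o = 20 + 4 \left(-6 + 2 \left(-2\right) \frac{1}{3 - 2}\right) 7 = 20 + 4 \left(-6 + 2 \left(-2\right) 1^{-1}\right) 7 = 20 + 4 \left(-6 + 2 \left(-2\right) 1\right) 7 = 20 + 4 \left(-6 - 4\right) 7 = 20 + 4 \left(\left(-10\right) 7\right) = 20 + 4 \left(-70\right) = 20 - 280 = -260$)
$\left(L{\left(F{\left(-3,3 \right)} \right)} - 97\right) o = \left(- \frac{91}{36} - 97\right) \left(-260\right) = \left(- \frac{3583}{36}\right) \left(-260\right) = \frac{232895}{9}$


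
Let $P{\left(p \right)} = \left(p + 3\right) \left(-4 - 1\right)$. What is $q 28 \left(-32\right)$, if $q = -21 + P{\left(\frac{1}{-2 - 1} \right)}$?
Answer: $\frac{92288}{3} \approx 30763.0$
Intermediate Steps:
$P{\left(p \right)} = -15 - 5 p$ ($P{\left(p \right)} = \left(3 + p\right) \left(-5\right) = -15 - 5 p$)
$q = - \frac{103}{3}$ ($q = -21 - \left(15 + \frac{5}{-2 - 1}\right) = -21 - \left(15 + \frac{5}{-3}\right) = -21 - \frac{40}{3} = - \frac{103}{3} \approx -34.333$)
$q 28 \left(-32\right) = \left(- \frac{103}{3}\right) 28 \left(-32\right) = \left(- \frac{2884}{3}\right) \left(-32\right) = \frac{92288}{3}$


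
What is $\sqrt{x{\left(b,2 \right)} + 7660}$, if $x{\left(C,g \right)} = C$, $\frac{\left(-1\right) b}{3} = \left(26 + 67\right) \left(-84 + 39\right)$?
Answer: $\sqrt{20215} \approx 142.18$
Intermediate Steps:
$b = 12555$ ($b = - 3 \left(26 + 67\right) \left(-84 + 39\right) = - 3 \cdot 93 \left(-45\right) = \left(-3\right) \left(-4185\right) = 12555$)
$\sqrt{x{\left(b,2 \right)} + 7660} = \sqrt{12555 + 7660} = \sqrt{20215}$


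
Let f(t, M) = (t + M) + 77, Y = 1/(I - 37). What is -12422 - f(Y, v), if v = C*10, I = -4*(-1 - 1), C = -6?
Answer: -360730/29 ≈ -12439.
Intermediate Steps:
I = 8 (I = -4*(-2) = 8)
v = -60 (v = -6*10 = -60)
Y = -1/29 (Y = 1/(8 - 37) = 1/(-29) = -1/29 ≈ -0.034483)
f(t, M) = 77 + M + t (f(t, M) = (M + t) + 77 = 77 + M + t)
-12422 - f(Y, v) = -12422 - (77 - 60 - 1/29) = -12422 - 1*492/29 = -12422 - 492/29 = -360730/29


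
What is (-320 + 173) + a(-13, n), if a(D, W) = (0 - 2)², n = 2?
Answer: -143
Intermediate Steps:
a(D, W) = 4 (a(D, W) = (-2)² = 4)
(-320 + 173) + a(-13, n) = (-320 + 173) + 4 = -147 + 4 = -143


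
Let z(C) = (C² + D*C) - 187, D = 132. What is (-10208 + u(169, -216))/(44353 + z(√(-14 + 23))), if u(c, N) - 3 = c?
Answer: -10036/44571 ≈ -0.22517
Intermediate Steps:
u(c, N) = 3 + c
z(C) = -187 + C² + 132*C (z(C) = (C² + 132*C) - 187 = -187 + C² + 132*C)
(-10208 + u(169, -216))/(44353 + z(√(-14 + 23))) = (-10208 + (3 + 169))/(44353 + (-187 + (√(-14 + 23))² + 132*√(-14 + 23))) = (-10208 + 172)/(44353 + (-187 + (√9)² + 132*√9)) = -10036/(44353 + (-187 + 3² + 132*3)) = -10036/(44353 + (-187 + 9 + 396)) = -10036/(44353 + 218) = -10036/44571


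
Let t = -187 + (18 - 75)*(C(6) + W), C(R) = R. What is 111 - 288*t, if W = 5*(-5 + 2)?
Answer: -93777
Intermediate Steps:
W = -15 (W = 5*(-3) = -15)
t = 326 (t = -187 + (18 - 75)*(6 - 15) = -187 - 57*(-9) = -187 + 513 = 326)
111 - 288*t = 111 - 288*326 = 111 - 93888 = -93777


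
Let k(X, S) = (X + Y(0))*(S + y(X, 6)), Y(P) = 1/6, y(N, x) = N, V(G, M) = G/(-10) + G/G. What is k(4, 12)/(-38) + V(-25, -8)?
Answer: 199/114 ≈ 1.7456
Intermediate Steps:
V(G, M) = 1 - G/10 (V(G, M) = G*(-1/10) + 1 = -G/10 + 1 = 1 - G/10)
Y(P) = 1/6
k(X, S) = (1/6 + X)*(S + X) (k(X, S) = (X + 1/6)*(S + X) = (1/6 + X)*(S + X))
k(4, 12)/(-38) + V(-25, -8) = (4**2 + (1/6)*12 + (1/6)*4 + 12*4)/(-38) + (1 - 1/10*(-25)) = (16 + 2 + 2/3 + 48)*(-1/38) + (1 + 5/2) = (200/3)*(-1/38) + 7/2 = -100/57 + 7/2 = 199/114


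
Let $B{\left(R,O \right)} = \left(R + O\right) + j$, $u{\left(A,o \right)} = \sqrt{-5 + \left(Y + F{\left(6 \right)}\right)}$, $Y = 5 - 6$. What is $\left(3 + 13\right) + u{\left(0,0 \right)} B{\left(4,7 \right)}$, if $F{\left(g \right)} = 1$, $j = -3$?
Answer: $16 + 8 i \sqrt{5} \approx 16.0 + 17.889 i$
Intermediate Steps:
$Y = -1$ ($Y = 5 - 6 = -1$)
$u{\left(A,o \right)} = i \sqrt{5}$ ($u{\left(A,o \right)} = \sqrt{-5 + \left(-1 + 1\right)} = \sqrt{-5 + 0} = \sqrt{-5} = i \sqrt{5}$)
$B{\left(R,O \right)} = -3 + O + R$ ($B{\left(R,O \right)} = \left(R + O\right) - 3 = \left(O + R\right) - 3 = -3 + O + R$)
$\left(3 + 13\right) + u{\left(0,0 \right)} B{\left(4,7 \right)} = \left(3 + 13\right) + i \sqrt{5} \left(-3 + 7 + 4\right) = 16 + i \sqrt{5} \cdot 8 = 16 + 8 i \sqrt{5}$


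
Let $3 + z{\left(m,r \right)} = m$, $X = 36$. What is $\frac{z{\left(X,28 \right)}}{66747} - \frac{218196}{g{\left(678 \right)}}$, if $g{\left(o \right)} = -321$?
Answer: $\frac{1618215445}{2380643} \approx 679.74$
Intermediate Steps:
$z{\left(m,r \right)} = -3 + m$
$\frac{z{\left(X,28 \right)}}{66747} - \frac{218196}{g{\left(678 \right)}} = \frac{-3 + 36}{66747} - \frac{218196}{-321} = 33 \cdot \frac{1}{66747} - - \frac{72732}{107} = \frac{11}{22249} + \frac{72732}{107} = \frac{1618215445}{2380643}$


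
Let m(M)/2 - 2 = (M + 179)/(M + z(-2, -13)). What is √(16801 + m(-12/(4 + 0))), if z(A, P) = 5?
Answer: √16981 ≈ 130.31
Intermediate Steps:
m(M) = 4 + 2*(179 + M)/(5 + M) (m(M) = 4 + 2*((M + 179)/(M + 5)) = 4 + 2*((179 + M)/(5 + M)) = 4 + 2*(179 + M)/(5 + M))
√(16801 + m(-12/(4 + 0))) = √(16801 + 6*(63 - 12/(4 + 0))/(5 - 12/(4 + 0))) = √(16801 + 6*(63 - 12/4)/(5 - 12/4)) = √(16801 + 6*(63 + (¼)*(-12))/(5 + (¼)*(-12))) = √(16801 + 6*(63 - 3)/(5 - 3)) = √(16801 + 6*60/2) = √(16801 + 6*(½)*60) = √(16801 + 180) = √16981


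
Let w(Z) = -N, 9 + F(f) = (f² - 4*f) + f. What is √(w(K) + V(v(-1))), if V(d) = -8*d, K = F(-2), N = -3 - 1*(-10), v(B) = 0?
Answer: I*√7 ≈ 2.6458*I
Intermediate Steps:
N = 7 (N = -3 + 10 = 7)
F(f) = -9 + f² - 3*f (F(f) = -9 + ((f² - 4*f) + f) = -9 + (f² - 3*f) = -9 + f² - 3*f)
K = 1 (K = -9 + (-2)² - 3*(-2) = -9 + 4 + 6 = 1)
w(Z) = -7 (w(Z) = -1*7 = -7)
√(w(K) + V(v(-1))) = √(-7 - 8*0) = √(-7 + 0) = √(-7) = I*√7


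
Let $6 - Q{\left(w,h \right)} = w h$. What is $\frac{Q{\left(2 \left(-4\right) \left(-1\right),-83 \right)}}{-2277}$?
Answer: $- \frac{670}{2277} \approx -0.29425$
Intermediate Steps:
$Q{\left(w,h \right)} = 6 - h w$ ($Q{\left(w,h \right)} = 6 - w h = 6 - h w$)
$\frac{Q{\left(2 \left(-4\right) \left(-1\right),-83 \right)}}{-2277} = \frac{6 - - 83 \cdot 2 \left(-4\right) \left(-1\right)}{-2277} = \left(6 - - 83 \left(\left(-8\right) \left(-1\right)\right)\right) \left(- \frac{1}{2277}\right) = \left(6 - \left(-83\right) 8\right) \left(- \frac{1}{2277}\right) = \left(6 + 664\right) \left(- \frac{1}{2277}\right) = 670 \left(- \frac{1}{2277}\right) = - \frac{670}{2277}$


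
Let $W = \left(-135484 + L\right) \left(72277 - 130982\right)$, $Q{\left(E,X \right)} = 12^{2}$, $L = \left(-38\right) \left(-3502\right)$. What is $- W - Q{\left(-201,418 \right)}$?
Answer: $-141361784$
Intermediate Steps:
$L = 133076$
$Q{\left(E,X \right)} = 144$
$W = 141361640$ ($W = \left(-135484 + 133076\right) \left(72277 - 130982\right) = \left(-2408\right) \left(-58705\right) = 141361640$)
$- W - Q{\left(-201,418 \right)} = \left(-1\right) 141361640 - 144 = -141361640 - 144 = -141361784$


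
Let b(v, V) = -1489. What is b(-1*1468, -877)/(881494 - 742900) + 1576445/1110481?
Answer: 216832312121/153906003714 ≈ 1.4089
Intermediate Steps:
b(-1*1468, -877)/(881494 - 742900) + 1576445/1110481 = -1489/(881494 - 742900) + 1576445/1110481 = -1489/138594 + 1576445*(1/1110481) = -1489*1/138594 + 1576445/1110481 = -1489/138594 + 1576445/1110481 = 216832312121/153906003714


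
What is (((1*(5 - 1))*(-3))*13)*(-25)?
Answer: 3900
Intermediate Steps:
(((1*(5 - 1))*(-3))*13)*(-25) = (((1*4)*(-3))*13)*(-25) = ((4*(-3))*13)*(-25) = -12*13*(-25) = -156*(-25) = 3900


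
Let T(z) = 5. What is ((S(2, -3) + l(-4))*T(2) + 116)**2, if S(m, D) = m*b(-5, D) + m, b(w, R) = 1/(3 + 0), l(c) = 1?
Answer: 162409/9 ≈ 18045.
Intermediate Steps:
b(w, R) = 1/3
S(m, D) = 4*m/3 (S(m, D) = m*(1/3) + m = m/3 + m = 4*m/3)
((S(2, -3) + l(-4))*T(2) + 116)**2 = (((4/3)*2 + 1)*5 + 116)**2 = ((8/3 + 1)*5 + 116)**2 = ((11/3)*5 + 116)**2 = (55/3 + 116)**2 = (403/3)**2 = 162409/9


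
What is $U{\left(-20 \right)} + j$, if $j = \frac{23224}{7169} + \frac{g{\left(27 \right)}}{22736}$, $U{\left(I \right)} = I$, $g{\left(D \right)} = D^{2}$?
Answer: $- \frac{2726640615}{162994384} \approx -16.728$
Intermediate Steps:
$j = \frac{533247065}{162994384}$ ($j = \frac{23224}{7169} + \frac{27^{2}}{22736} = 23224 \cdot \frac{1}{7169} + 729 \cdot \frac{1}{22736} = \frac{23224}{7169} + \frac{729}{22736} = \frac{533247065}{162994384} \approx 3.2716$)
$U{\left(-20 \right)} + j = -20 + \frac{533247065}{162994384} = - \frac{2726640615}{162994384}$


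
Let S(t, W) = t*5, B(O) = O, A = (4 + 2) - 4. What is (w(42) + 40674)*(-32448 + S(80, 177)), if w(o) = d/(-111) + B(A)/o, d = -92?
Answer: -337619046064/259 ≈ -1.3035e+9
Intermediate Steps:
A = 2 (A = 6 - 4 = 2)
S(t, W) = 5*t
w(o) = 92/111 + 2/o (w(o) = -92/(-111) + 2/o = -92*(-1/111) + 2/o = 92/111 + 2/o)
(w(42) + 40674)*(-32448 + S(80, 177)) = ((92/111 + 2/42) + 40674)*(-32448 + 5*80) = ((92/111 + 2*(1/42)) + 40674)*(-32448 + 400) = ((92/111 + 1/21) + 40674)*(-32048) = (227/259 + 40674)*(-32048) = (10534793/259)*(-32048) = -337619046064/259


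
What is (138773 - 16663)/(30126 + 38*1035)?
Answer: 61055/34728 ≈ 1.7581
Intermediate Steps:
(138773 - 16663)/(30126 + 38*1035) = 122110/(30126 + 39330) = 122110/69456 = 122110*(1/69456) = 61055/34728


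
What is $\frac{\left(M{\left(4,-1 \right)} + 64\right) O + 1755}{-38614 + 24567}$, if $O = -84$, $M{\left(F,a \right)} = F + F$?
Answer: $\frac{4293}{14047} \approx 0.30562$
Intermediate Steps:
$M{\left(F,a \right)} = 2 F$
$\frac{\left(M{\left(4,-1 \right)} + 64\right) O + 1755}{-38614 + 24567} = \frac{\left(2 \cdot 4 + 64\right) \left(-84\right) + 1755}{-38614 + 24567} = \frac{\left(8 + 64\right) \left(-84\right) + 1755}{-14047} = \left(72 \left(-84\right) + 1755\right) \left(- \frac{1}{14047}\right) = \left(-6048 + 1755\right) \left(- \frac{1}{14047}\right) = \left(-4293\right) \left(- \frac{1}{14047}\right) = \frac{4293}{14047}$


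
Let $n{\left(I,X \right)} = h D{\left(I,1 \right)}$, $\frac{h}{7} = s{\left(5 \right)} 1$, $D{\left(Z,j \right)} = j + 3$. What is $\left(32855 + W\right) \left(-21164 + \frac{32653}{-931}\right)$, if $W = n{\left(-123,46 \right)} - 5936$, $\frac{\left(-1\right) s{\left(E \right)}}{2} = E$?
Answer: $- \frac{525756281343}{931} \approx -5.6472 \cdot 10^{8}$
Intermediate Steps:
$s{\left(E \right)} = - 2 E$
$D{\left(Z,j \right)} = 3 + j$
$h = -70$ ($h = 7 \left(-2\right) 5 \cdot 1 = 7 \left(\left(-10\right) 1\right) = 7 \left(-10\right) = -70$)
$n{\left(I,X \right)} = -280$ ($n{\left(I,X \right)} = - 70 \left(3 + 1\right) = \left(-70\right) 4 = -280$)
$W = -6216$ ($W = -280 - 5936 = -6216$)
$\left(32855 + W\right) \left(-21164 + \frac{32653}{-931}\right) = \left(32855 - 6216\right) \left(-21164 + \frac{32653}{-931}\right) = 26639 \left(-21164 + 32653 \left(- \frac{1}{931}\right)\right) = 26639 \left(-21164 - \frac{32653}{931}\right) = 26639 \left(- \frac{19736337}{931}\right) = - \frac{525756281343}{931}$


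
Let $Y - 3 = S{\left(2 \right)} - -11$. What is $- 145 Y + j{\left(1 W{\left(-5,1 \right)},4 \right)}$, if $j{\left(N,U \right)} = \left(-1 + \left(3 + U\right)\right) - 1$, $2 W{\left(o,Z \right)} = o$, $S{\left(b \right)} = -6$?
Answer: $-1155$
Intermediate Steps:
$W{\left(o,Z \right)} = \frac{o}{2}$
$Y = 8$ ($Y = 3 - -5 = 3 + \left(-6 + 11\right) = 3 + 5 = 8$)
$j{\left(N,U \right)} = 1 + U$ ($j{\left(N,U \right)} = \left(2 + U\right) - 1 = 1 + U$)
$- 145 Y + j{\left(1 W{\left(-5,1 \right)},4 \right)} = \left(-145\right) 8 + \left(1 + 4\right) = -1160 + 5 = -1155$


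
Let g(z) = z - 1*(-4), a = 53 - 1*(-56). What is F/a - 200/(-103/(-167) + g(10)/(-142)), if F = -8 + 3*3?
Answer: -32309557/83712 ≈ -385.96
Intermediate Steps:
a = 109 (a = 53 + 56 = 109)
g(z) = 4 + z (g(z) = z + 4 = 4 + z)
F = 1 (F = -8 + 9 = 1)
F/a - 200/(-103/(-167) + g(10)/(-142)) = 1/109 - 200/(-103/(-167) + (4 + 10)/(-142)) = 1*(1/109) - 200/(-103*(-1/167) + 14*(-1/142)) = 1/109 - 200/(103/167 - 7/71) = 1/109 - 200/6144/11857 = 1/109 - 200*11857/6144 = 1/109 - 296425/768 = -32309557/83712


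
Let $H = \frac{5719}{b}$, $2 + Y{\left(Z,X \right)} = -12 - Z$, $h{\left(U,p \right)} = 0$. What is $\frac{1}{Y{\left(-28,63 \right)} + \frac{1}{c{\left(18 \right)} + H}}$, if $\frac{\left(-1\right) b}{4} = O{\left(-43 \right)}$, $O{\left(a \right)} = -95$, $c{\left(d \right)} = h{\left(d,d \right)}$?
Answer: $\frac{301}{4234} \approx 0.071091$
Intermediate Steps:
$c{\left(d \right)} = 0$
$b = 380$ ($b = \left(-4\right) \left(-95\right) = 380$)
$Y{\left(Z,X \right)} = -14 - Z$ ($Y{\left(Z,X \right)} = -2 - \left(12 + Z\right) = -14 - Z$)
$H = \frac{301}{20}$ ($H = \frac{5719}{380} = 5719 \cdot \frac{1}{380} = \frac{301}{20} \approx 15.05$)
$\frac{1}{Y{\left(-28,63 \right)} + \frac{1}{c{\left(18 \right)} + H}} = \frac{1}{\left(-14 - -28\right) + \frac{1}{0 + \frac{301}{20}}} = \frac{1}{\left(-14 + 28\right) + \frac{1}{\frac{301}{20}}} = \frac{1}{14 + \frac{20}{301}} = \frac{1}{\frac{4234}{301}} = \frac{301}{4234}$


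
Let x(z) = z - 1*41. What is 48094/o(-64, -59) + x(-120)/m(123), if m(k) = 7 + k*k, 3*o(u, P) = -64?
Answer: -17061427/7568 ≈ -2254.4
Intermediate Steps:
o(u, P) = -64/3 (o(u, P) = (⅓)*(-64) = -64/3)
x(z) = -41 + z (x(z) = z - 41 = -41 + z)
m(k) = 7 + k²
48094/o(-64, -59) + x(-120)/m(123) = 48094/(-64/3) + (-41 - 120)/(7 + 123²) = 48094*(-3/64) - 161/(7 + 15129) = -72141/32 - 161/15136 = -17061427/7568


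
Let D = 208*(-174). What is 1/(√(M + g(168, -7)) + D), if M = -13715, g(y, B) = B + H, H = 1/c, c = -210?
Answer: -7600320/275073663061 - I*√605140410/275073663061 ≈ -2.763e-5 - 8.9429e-8*I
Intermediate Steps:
H = -1/210 (H = 1/(-210) = -1/210 ≈ -0.0047619)
g(y, B) = -1/210 + B (g(y, B) = B - 1/210 = -1/210 + B)
D = -36192
1/(√(M + g(168, -7)) + D) = 1/(√(-13715 + (-1/210 - 7)) - 36192) = 1/(√(-13715 - 1471/210) - 36192) = 1/(√(-2881621/210) - 36192) = 1/(I*√605140410/210 - 36192) = 1/(-36192 + I*√605140410/210)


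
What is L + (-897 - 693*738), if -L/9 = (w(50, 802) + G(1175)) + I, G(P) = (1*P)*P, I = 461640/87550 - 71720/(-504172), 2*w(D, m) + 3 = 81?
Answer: -14277559201290573/1103506465 ≈ -1.2938e+7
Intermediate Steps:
w(D, m) = 39 (w(D, m) = -3/2 + (½)*81 = -3/2 + 81/2 = 39)
I = 5975626202/1103506465 (I = 461640*(1/87550) - 71720*(-1/504172) = 46164/8755 + 17930/126043 = 5975626202/1103506465 ≈ 5.4151)
G(P) = P² (G(P) = P*P = P²)
L = -13712198630570658/1103506465 (L = -9*((39 + 1175²) + 5975626202/1103506465) = -9*((39 + 1380625) + 5975626202/1103506465) = -9*(1380664 + 5975626202/1103506465) = -9*1523577625618962/1103506465 = -13712198630570658/1103506465 ≈ -1.2426e+7)
L + (-897 - 693*738) = -13712198630570658/1103506465 + (-897 - 693*738) = -13712198630570658/1103506465 + (-897 - 511434) = -13712198630570658/1103506465 - 512331 = -14277559201290573/1103506465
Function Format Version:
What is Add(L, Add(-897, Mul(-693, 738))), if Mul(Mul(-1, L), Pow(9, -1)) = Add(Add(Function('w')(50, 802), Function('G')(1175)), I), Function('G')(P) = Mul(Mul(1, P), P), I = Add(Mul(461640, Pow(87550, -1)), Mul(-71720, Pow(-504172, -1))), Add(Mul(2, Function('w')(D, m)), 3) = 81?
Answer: Rational(-14277559201290573, 1103506465) ≈ -1.2938e+7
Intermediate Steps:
Function('w')(D, m) = 39 (Function('w')(D, m) = Add(Rational(-3, 2), Mul(Rational(1, 2), 81)) = Add(Rational(-3, 2), Rational(81, 2)) = 39)
I = Rational(5975626202, 1103506465) (I = Add(Mul(461640, Rational(1, 87550)), Mul(-71720, Rational(-1, 504172))) = Add(Rational(46164, 8755), Rational(17930, 126043)) = Rational(5975626202, 1103506465) ≈ 5.4151)
Function('G')(P) = Pow(P, 2) (Function('G')(P) = Mul(P, P) = Pow(P, 2))
L = Rational(-13712198630570658, 1103506465) (L = Mul(-9, Add(Add(39, Pow(1175, 2)), Rational(5975626202, 1103506465))) = Mul(-9, Add(Add(39, 1380625), Rational(5975626202, 1103506465))) = Mul(-9, Add(1380664, Rational(5975626202, 1103506465))) = Mul(-9, Rational(1523577625618962, 1103506465)) = Rational(-13712198630570658, 1103506465) ≈ -1.2426e+7)
Add(L, Add(-897, Mul(-693, 738))) = Add(Rational(-13712198630570658, 1103506465), Add(-897, Mul(-693, 738))) = Add(Rational(-13712198630570658, 1103506465), Add(-897, -511434)) = Add(Rational(-13712198630570658, 1103506465), -512331) = Rational(-14277559201290573, 1103506465)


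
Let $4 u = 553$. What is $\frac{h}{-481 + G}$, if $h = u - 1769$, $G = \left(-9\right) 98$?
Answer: $\frac{6523}{5452} \approx 1.1964$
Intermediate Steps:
$u = \frac{553}{4}$ ($u = \frac{1}{4} \cdot 553 = \frac{553}{4} \approx 138.25$)
$G = -882$
$h = - \frac{6523}{4}$ ($h = \frac{553}{4} - 1769 = - \frac{6523}{4} \approx -1630.8$)
$\frac{h}{-481 + G} = - \frac{6523}{4 \left(-481 - 882\right)} = - \frac{6523}{4 \left(-1363\right)} = \left(- \frac{6523}{4}\right) \left(- \frac{1}{1363}\right) = \frac{6523}{5452}$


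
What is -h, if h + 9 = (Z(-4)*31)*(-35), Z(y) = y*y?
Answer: 17369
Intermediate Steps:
Z(y) = y²
h = -17369 (h = -9 + ((-4)²*31)*(-35) = -9 + (16*31)*(-35) = -9 + 496*(-35) = -9 - 17360 = -17369)
-h = -1*(-17369) = 17369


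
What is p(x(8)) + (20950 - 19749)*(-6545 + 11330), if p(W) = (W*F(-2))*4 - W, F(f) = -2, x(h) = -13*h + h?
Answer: 5747649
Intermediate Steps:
x(h) = -12*h
p(W) = -9*W (p(W) = (W*(-2))*4 - W = -2*W*4 - W = -8*W - W = -9*W)
p(x(8)) + (20950 - 19749)*(-6545 + 11330) = -(-108)*8 + (20950 - 19749)*(-6545 + 11330) = -9*(-96) + 1201*4785 = 864 + 5746785 = 5747649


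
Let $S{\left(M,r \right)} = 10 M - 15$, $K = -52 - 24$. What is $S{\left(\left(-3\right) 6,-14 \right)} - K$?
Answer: $-119$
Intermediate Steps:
$K = -76$
$S{\left(M,r \right)} = -15 + 10 M$
$S{\left(\left(-3\right) 6,-14 \right)} - K = \left(-15 + 10 \left(\left(-3\right) 6\right)\right) - -76 = \left(-15 + 10 \left(-18\right)\right) + 76 = \left(-15 - 180\right) + 76 = -195 + 76 = -119$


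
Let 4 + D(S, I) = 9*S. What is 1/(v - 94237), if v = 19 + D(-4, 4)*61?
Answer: -1/96658 ≈ -1.0346e-5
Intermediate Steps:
D(S, I) = -4 + 9*S
v = -2421 (v = 19 + (-4 + 9*(-4))*61 = 19 + (-4 - 36)*61 = 19 - 40*61 = 19 - 2440 = -2421)
1/(v - 94237) = 1/(-2421 - 94237) = 1/(-96658) = -1/96658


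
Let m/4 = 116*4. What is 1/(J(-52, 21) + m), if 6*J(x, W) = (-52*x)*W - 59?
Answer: 6/67861 ≈ 8.8416e-5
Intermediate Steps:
J(x, W) = -59/6 - 26*W*x/3 (J(x, W) = ((-52*x)*W - 59)/6 = (-52*W*x - 59)/6 = (-59 - 52*W*x)/6 = -59/6 - 26*W*x/3)
m = 1856 (m = 4*(116*4) = 4*464 = 1856)
1/(J(-52, 21) + m) = 1/((-59/6 - 26/3*21*(-52)) + 1856) = 1/((-59/6 + 9464) + 1856) = 1/(56725/6 + 1856) = 1/(67861/6) = 6/67861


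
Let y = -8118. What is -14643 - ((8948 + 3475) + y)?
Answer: -18948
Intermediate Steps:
-14643 - ((8948 + 3475) + y) = -14643 - ((8948 + 3475) - 8118) = -14643 - (12423 - 8118) = -14643 - 1*4305 = -14643 - 4305 = -18948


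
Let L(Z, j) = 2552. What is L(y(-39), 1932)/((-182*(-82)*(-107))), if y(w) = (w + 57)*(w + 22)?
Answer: -638/399217 ≈ -0.0015981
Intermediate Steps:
y(w) = (22 + w)*(57 + w) (y(w) = (57 + w)*(22 + w) = (22 + w)*(57 + w))
L(y(-39), 1932)/((-182*(-82)*(-107))) = 2552/((-182*(-82)*(-107))) = 2552/((14924*(-107))) = 2552/(-1596868) = 2552*(-1/1596868) = -638/399217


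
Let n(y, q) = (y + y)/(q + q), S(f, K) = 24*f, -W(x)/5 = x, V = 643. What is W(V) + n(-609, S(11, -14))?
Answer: -283123/88 ≈ -3217.3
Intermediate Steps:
W(x) = -5*x
n(y, q) = y/q (n(y, q) = (2*y)/((2*q)) = (2*y)*(1/(2*q)) = y/q)
W(V) + n(-609, S(11, -14)) = -5*643 - 609/(24*11) = -3215 - 609/264 = -3215 - 609*1/264 = -3215 - 203/88 = -283123/88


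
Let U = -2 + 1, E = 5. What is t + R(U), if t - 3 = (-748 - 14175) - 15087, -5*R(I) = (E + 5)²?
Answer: -30027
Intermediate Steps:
U = -1
R(I) = -20 (R(I) = -(5 + 5)²/5 = -⅕*10² = -⅕*100 = -20)
t = -30007 (t = 3 + ((-748 - 14175) - 15087) = 3 + (-14923 - 15087) = 3 - 30010 = -30007)
t + R(U) = -30007 - 20 = -30027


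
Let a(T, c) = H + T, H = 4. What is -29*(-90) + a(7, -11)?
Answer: 2621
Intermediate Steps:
a(T, c) = 4 + T
-29*(-90) + a(7, -11) = -29*(-90) + (4 + 7) = 2610 + 11 = 2621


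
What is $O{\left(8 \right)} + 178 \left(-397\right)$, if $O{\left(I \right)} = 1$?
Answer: $-70665$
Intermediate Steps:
$O{\left(8 \right)} + 178 \left(-397\right) = 1 + 178 \left(-397\right) = 1 - 70666 = -70665$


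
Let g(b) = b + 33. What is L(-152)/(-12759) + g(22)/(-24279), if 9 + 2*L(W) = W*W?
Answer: -62458555/68839058 ≈ -0.90731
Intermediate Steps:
L(W) = -9/2 + W²/2 (L(W) = -9/2 + (W*W)/2 = -9/2 + W²/2)
g(b) = 33 + b
L(-152)/(-12759) + g(22)/(-24279) = (-9/2 + (½)*(-152)²)/(-12759) + (33 + 22)/(-24279) = (-9/2 + (½)*23104)*(-1/12759) + 55*(-1/24279) = (-9/2 + 11552)*(-1/12759) - 55/24279 = (23095/2)*(-1/12759) - 55/24279 = -23095/25518 - 55/24279 = -62458555/68839058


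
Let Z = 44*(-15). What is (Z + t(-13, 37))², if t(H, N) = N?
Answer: 388129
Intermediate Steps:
Z = -660
(Z + t(-13, 37))² = (-660 + 37)² = (-623)² = 388129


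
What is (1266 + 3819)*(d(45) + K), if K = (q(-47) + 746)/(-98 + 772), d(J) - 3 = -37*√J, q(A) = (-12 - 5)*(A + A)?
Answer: 11100555/337 - 564435*√5 ≈ -1.2292e+6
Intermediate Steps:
q(A) = -34*A
d(J) = 3 - 37*√J
K = 1172/337 (K = (-34*(-47) + 746)/(-98 + 772) = (1598 + 746)/674 = 2344*(1/674) = 1172/337 ≈ 3.4777)
(1266 + 3819)*(d(45) + K) = (1266 + 3819)*((3 - 111*√5) + 1172/337) = 5085*((3 - 111*√5) + 1172/337) = 5085*(2183/337 - 111*√5) = 11100555/337 - 564435*√5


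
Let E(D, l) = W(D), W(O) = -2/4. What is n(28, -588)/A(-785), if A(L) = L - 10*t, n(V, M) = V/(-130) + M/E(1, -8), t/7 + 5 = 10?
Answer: -76426/73775 ≈ -1.0359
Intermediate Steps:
t = 35 (t = -35 + 7*10 = -35 + 70 = 35)
W(O) = -½ (W(O) = -2*¼ = -½)
E(D, l) = -½
n(V, M) = -2*M - V/130 (n(V, M) = V/(-130) + M/(-½) = V*(-1/130) + M*(-2) = -V/130 - 2*M = -2*M - V/130)
A(L) = -350 + L (A(L) = L - 10*35 = L - 350 = -350 + L)
n(28, -588)/A(-785) = (-2*(-588) - 1/130*28)/(-350 - 785) = (1176 - 14/65)/(-1135) = (76426/65)*(-1/1135) = -76426/73775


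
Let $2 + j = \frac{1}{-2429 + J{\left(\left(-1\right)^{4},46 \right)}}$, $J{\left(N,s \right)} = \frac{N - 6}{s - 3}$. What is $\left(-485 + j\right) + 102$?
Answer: $- \frac{40214063}{104452} \approx -385.0$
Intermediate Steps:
$J{\left(N,s \right)} = \frac{-6 + N}{-3 + s}$
$j = - \frac{208947}{104452}$ ($j = -2 + \frac{1}{-2429 + \frac{-6 + \left(-1\right)^{4}}{-3 + 46}} = -2 + \frac{1}{-2429 + \frac{-6 + 1}{43}} = -2 + \frac{1}{-2429 + \frac{1}{43} \left(-5\right)} = -2 + \frac{1}{-2429 - \frac{5}{43}} = -2 + \frac{1}{- \frac{104452}{43}} = -2 - \frac{43}{104452} = - \frac{208947}{104452} \approx -2.0004$)
$\left(-485 + j\right) + 102 = \left(-485 - \frac{208947}{104452}\right) + 102 = - \frac{50868167}{104452} + 102 = - \frac{40214063}{104452}$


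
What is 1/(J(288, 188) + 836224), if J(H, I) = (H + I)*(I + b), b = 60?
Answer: 1/954272 ≈ 1.0479e-6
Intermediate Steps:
J(H, I) = (60 + I)*(H + I) (J(H, I) = (H + I)*(I + 60) = (H + I)*(60 + I) = (60 + I)*(H + I))
1/(J(288, 188) + 836224) = 1/((188**2 + 60*288 + 60*188 + 288*188) + 836224) = 1/((35344 + 17280 + 11280 + 54144) + 836224) = 1/(118048 + 836224) = 1/954272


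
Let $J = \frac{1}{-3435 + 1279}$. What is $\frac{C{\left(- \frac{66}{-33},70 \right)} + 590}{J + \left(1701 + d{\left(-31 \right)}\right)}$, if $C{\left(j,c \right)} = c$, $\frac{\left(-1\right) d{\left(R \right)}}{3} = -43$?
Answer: $\frac{1422960}{3945479} \approx 0.36066$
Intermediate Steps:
$d{\left(R \right)} = 129$ ($d{\left(R \right)} = \left(-3\right) \left(-43\right) = 129$)
$J = - \frac{1}{2156}$ ($J = \frac{1}{-2156} = - \frac{1}{2156} \approx -0.00046382$)
$\frac{C{\left(- \frac{66}{-33},70 \right)} + 590}{J + \left(1701 + d{\left(-31 \right)}\right)} = \frac{70 + 590}{- \frac{1}{2156} + \left(1701 + 129\right)} = \frac{660}{- \frac{1}{2156} + 1830} = \frac{660}{\frac{3945479}{2156}} = 660 \cdot \frac{2156}{3945479} = \frac{1422960}{3945479}$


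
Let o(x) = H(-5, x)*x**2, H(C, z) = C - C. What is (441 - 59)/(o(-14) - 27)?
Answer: -382/27 ≈ -14.148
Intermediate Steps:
H(C, z) = 0
o(x) = 0 (o(x) = 0*x**2 = 0)
(441 - 59)/(o(-14) - 27) = (441 - 59)/(0 - 27) = 382/(-27) = 382*(-1/27) = -382/27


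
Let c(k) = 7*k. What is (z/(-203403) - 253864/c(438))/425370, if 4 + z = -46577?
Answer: -780210331/4019318539110 ≈ -0.00019412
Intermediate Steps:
z = -46581 (z = -4 - 46577 = -46581)
(z/(-203403) - 253864/c(438))/425370 = (-46581/(-203403) - 253864/(7*438))/425370 = (-46581*(-1/203403) - 253864/3066)*(1/425370) = (15527/67801 - 253864*1/3066)*(1/425370) = (15527/67801 - 126932/1533)*(1/425370) = -8582313641/103938933*1/425370 = -780210331/4019318539110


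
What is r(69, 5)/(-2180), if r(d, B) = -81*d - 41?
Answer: 563/218 ≈ 2.5826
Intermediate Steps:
r(d, B) = -41 - 81*d
r(69, 5)/(-2180) = (-41 - 81*69)/(-2180) = (-41 - 5589)*(-1/2180) = -5630*(-1/2180) = 563/218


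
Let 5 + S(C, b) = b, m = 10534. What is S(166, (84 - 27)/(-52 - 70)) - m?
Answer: -1285815/122 ≈ -10539.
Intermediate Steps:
S(C, b) = -5 + b
S(166, (84 - 27)/(-52 - 70)) - m = (-5 + (84 - 27)/(-52 - 70)) - 1*10534 = (-5 + 57/(-122)) - 10534 = (-5 + 57*(-1/122)) - 10534 = (-5 - 57/122) - 10534 = -667/122 - 10534 = -1285815/122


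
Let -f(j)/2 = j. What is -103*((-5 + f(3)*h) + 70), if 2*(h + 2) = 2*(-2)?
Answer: -9167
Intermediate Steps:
f(j) = -2*j
h = -4 (h = -2 + (2*(-2))/2 = -2 + (½)*(-4) = -2 - 2 = -4)
-103*((-5 + f(3)*h) + 70) = -103*((-5 - 2*3*(-4)) + 70) = -103*((-5 - 6*(-4)) + 70) = -103*((-5 + 24) + 70) = -103*(19 + 70) = -103*89 = -9167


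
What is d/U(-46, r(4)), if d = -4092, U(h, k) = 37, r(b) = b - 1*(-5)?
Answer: -4092/37 ≈ -110.59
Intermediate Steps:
r(b) = 5 + b (r(b) = b + 5 = 5 + b)
d/U(-46, r(4)) = -4092/37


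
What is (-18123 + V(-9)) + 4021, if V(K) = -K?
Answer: -14093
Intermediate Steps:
(-18123 + V(-9)) + 4021 = (-18123 - 1*(-9)) + 4021 = (-18123 + 9) + 4021 = -18114 + 4021 = -14093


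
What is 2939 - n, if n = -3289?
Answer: 6228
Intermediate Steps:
2939 - n = 2939 - 1*(-3289) = 2939 + 3289 = 6228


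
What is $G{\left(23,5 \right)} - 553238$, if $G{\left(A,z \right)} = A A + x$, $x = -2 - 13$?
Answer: $-552724$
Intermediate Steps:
$x = -15$
$G{\left(A,z \right)} = -15 + A^{2}$ ($G{\left(A,z \right)} = A A - 15 = A^{2} - 15 = -15 + A^{2}$)
$G{\left(23,5 \right)} - 553238 = \left(-15 + 23^{2}\right) - 553238 = \left(-15 + 529\right) - 553238 = 514 - 553238 = -552724$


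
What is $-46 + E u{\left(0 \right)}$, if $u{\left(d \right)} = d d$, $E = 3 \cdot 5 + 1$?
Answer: $-46$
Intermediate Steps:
$E = 16$ ($E = 15 + 1 = 16$)
$u{\left(d \right)} = d^{2}$
$-46 + E u{\left(0 \right)} = -46 + 16 \cdot 0^{2} = -46 + 16 \cdot 0 = -46 + 0 = -46$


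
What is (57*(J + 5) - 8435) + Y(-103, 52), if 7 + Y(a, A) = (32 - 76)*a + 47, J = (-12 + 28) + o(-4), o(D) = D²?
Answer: -1754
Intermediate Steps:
J = 32 (J = (-12 + 28) + (-4)² = 16 + 16 = 32)
Y(a, A) = 40 - 44*a (Y(a, A) = -7 + ((32 - 76)*a + 47) = -7 + (-44*a + 47) = -7 + (47 - 44*a) = 40 - 44*a)
(57*(J + 5) - 8435) + Y(-103, 52) = (57*(32 + 5) - 8435) + (40 - 44*(-103)) = (57*37 - 8435) + (40 + 4532) = (2109 - 8435) + 4572 = -6326 + 4572 = -1754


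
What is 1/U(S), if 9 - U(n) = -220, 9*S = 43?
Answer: 1/229 ≈ 0.0043668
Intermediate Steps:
S = 43/9 (S = (⅑)*43 = 43/9 ≈ 4.7778)
U(n) = 229 (U(n) = 9 - 1*(-220) = 9 + 220 = 229)
1/U(S) = 1/229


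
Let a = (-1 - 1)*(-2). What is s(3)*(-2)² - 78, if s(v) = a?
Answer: -62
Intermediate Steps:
a = 4 (a = -2*(-2) = 4)
s(v) = 4
s(3)*(-2)² - 78 = 4*(-2)² - 78 = 4*4 - 78 = 16 - 78 = -62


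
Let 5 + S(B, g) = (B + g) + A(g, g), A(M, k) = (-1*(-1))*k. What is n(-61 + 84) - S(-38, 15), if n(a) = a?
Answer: 36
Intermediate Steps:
A(M, k) = k (A(M, k) = 1*k = k)
S(B, g) = -5 + B + 2*g (S(B, g) = -5 + ((B + g) + g) = -5 + (B + 2*g) = -5 + B + 2*g)
n(-61 + 84) - S(-38, 15) = (-61 + 84) - (-5 - 38 + 2*15) = 23 - (-5 - 38 + 30) = 23 - 1*(-13) = 23 + 13 = 36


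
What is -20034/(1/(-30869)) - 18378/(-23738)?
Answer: 7340140290663/11869 ≈ 6.1843e+8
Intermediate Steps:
-20034/(1/(-30869)) - 18378/(-23738) = -20034/(-1/30869) - 18378*(-1/23738) = -20034*(-30869) + 9189/11869 = 618429546 + 9189/11869 = 7340140290663/11869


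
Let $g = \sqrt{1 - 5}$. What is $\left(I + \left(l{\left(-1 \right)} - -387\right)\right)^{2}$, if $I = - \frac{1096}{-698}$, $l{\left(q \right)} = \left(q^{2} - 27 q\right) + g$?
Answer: $\frac{21135729485}{121801} + \frac{581532 i}{349} \approx 1.7353 \cdot 10^{5} + 1666.3 i$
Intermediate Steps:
$g = 2 i$ ($g = \sqrt{-4} = 2 i \approx 2.0 i$)
$l{\left(q \right)} = q^{2} - 27 q + 2 i$ ($l{\left(q \right)} = \left(q^{2} - 27 q\right) + 2 i = q^{2} - 27 q + 2 i$)
$I = \frac{548}{349}$ ($I = \left(-1096\right) \left(- \frac{1}{698}\right) = \frac{548}{349} \approx 1.5702$)
$\left(I + \left(l{\left(-1 \right)} - -387\right)\right)^{2} = \left(\frac{548}{349} + \left(\left(\left(-1\right)^{2} - -27 + 2 i\right) - -387\right)\right)^{2} = \left(\frac{548}{349} + \left(\left(1 + 27 + 2 i\right) + 387\right)\right)^{2} = \left(\frac{548}{349} + \left(\left(28 + 2 i\right) + 387\right)\right)^{2} = \left(\frac{548}{349} + \left(415 + 2 i\right)\right)^{2} = \left(\frac{145383}{349} + 2 i\right)^{2}$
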